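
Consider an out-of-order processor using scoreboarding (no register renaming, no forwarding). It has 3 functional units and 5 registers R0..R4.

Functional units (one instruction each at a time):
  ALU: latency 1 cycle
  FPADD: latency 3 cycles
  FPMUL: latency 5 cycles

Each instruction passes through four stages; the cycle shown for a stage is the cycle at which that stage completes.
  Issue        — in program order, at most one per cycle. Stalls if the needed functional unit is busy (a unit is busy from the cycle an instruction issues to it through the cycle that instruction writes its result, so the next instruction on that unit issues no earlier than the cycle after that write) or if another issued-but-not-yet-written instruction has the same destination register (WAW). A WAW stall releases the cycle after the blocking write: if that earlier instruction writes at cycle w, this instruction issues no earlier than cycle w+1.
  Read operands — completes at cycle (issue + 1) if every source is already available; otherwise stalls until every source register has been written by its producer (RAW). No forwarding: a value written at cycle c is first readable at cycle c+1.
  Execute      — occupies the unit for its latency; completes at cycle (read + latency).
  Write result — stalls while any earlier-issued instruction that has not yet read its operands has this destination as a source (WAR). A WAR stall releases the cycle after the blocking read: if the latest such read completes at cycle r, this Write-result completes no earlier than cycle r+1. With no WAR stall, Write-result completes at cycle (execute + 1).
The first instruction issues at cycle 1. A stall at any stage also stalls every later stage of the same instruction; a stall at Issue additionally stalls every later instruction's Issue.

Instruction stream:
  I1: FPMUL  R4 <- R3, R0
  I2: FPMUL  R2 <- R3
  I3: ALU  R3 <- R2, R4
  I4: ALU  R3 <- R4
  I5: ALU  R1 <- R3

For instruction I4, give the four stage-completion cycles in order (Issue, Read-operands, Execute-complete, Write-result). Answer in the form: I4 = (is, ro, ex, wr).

I4 = (20, 21, 22, 23)

c1: I1 dispatched to FPMUL
c2: I1 operands ready
c7: I1 complete
c8: R4←I1
c9: I2 dispatched to FPMUL
c10: I2 operands ready; I3 dispatched to ALU
c15: I2 complete
c16: R2←I2
c17: I3 operands ready
c18: I3 complete
c19: R3←I3
c20: I4 dispatched to ALU
c21: I4 operands ready
c22: I4 complete
c23: R3←I4
c24: I5 dispatched to ALU
c25: I5 operands ready
c26: I5 complete
c27: R1←I5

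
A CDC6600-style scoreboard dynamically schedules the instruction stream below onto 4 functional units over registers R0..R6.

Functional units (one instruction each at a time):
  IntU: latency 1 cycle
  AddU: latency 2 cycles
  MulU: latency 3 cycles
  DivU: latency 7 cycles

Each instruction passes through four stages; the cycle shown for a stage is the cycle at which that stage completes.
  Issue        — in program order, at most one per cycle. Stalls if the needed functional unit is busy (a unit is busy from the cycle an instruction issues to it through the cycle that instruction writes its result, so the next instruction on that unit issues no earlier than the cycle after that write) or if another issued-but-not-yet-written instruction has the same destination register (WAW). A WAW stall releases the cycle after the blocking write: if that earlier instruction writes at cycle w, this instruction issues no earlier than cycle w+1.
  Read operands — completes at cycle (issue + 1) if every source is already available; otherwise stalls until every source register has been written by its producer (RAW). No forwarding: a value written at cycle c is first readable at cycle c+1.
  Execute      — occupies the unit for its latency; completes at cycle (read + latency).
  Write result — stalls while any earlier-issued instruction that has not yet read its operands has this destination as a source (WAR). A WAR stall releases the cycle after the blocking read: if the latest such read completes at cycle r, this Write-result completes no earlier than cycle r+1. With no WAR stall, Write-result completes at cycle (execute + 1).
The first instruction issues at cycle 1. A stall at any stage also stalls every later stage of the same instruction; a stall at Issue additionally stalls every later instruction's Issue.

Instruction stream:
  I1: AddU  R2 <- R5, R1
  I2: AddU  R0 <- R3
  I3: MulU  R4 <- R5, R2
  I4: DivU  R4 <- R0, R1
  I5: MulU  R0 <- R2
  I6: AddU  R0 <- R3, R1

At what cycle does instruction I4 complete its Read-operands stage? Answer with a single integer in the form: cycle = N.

c1: I1→AddU
c2: I1 RO
c4: I1 EX
c5: I1 WR R2
c6: I2→AddU
c7: I2 RO | I3→MulU
c8: I3 RO
c9: I2 EX
c10: I2 WR R0
c11: I3 EX
c12: I3 WR R4
c13: I4→DivU
c14: I4 RO | I5→MulU
c15: I5 RO
c18: I5 EX
c19: I5 WR R0
c20: I6→AddU
c21: I4 EX | I6 RO
c22: I4 WR R4
c23: I6 EX
c24: I6 WR R0

cycle = 14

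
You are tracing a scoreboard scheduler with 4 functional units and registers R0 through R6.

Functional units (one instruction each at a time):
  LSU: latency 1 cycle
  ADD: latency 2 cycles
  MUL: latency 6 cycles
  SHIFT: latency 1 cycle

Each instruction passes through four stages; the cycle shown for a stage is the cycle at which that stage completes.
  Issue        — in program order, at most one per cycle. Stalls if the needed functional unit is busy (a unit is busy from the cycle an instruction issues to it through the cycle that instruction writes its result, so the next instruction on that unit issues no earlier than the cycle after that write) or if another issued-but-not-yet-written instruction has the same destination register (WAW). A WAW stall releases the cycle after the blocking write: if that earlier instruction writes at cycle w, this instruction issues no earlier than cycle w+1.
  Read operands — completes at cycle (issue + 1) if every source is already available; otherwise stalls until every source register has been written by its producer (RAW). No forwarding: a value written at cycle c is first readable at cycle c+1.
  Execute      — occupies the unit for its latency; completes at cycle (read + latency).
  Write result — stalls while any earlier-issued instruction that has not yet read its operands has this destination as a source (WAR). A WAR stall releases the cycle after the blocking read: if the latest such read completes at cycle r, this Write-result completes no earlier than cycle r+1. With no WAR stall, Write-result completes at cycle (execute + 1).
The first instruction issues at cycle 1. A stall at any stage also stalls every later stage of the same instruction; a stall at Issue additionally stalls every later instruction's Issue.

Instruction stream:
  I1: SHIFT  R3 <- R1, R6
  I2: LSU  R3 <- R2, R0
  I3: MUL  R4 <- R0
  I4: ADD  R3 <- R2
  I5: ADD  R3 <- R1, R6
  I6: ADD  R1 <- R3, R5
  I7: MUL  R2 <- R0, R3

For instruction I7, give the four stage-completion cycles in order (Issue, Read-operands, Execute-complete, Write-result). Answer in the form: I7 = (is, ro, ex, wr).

I7 = (20, 21, 27, 28)

[1] I1 dispatched to SHIFT
[2] I1 operands ready
[3] I1 complete
[4] R3←I1
[5] I2 dispatched to LSU
[6] I2 operands ready · I3 dispatched to MUL
[7] I2 complete · I3 operands ready
[8] R3←I2
[9] I4 dispatched to ADD
[10] I4 operands ready
[12] I4 complete
[13] I3 complete · R3←I4
[14] R4←I3 · I5 dispatched to ADD
[15] I5 operands ready
[17] I5 complete
[18] R3←I5
[19] I6 dispatched to ADD
[20] I6 operands ready · I7 dispatched to MUL
[21] I7 operands ready
[22] I6 complete
[23] R1←I6
[27] I7 complete
[28] R2←I7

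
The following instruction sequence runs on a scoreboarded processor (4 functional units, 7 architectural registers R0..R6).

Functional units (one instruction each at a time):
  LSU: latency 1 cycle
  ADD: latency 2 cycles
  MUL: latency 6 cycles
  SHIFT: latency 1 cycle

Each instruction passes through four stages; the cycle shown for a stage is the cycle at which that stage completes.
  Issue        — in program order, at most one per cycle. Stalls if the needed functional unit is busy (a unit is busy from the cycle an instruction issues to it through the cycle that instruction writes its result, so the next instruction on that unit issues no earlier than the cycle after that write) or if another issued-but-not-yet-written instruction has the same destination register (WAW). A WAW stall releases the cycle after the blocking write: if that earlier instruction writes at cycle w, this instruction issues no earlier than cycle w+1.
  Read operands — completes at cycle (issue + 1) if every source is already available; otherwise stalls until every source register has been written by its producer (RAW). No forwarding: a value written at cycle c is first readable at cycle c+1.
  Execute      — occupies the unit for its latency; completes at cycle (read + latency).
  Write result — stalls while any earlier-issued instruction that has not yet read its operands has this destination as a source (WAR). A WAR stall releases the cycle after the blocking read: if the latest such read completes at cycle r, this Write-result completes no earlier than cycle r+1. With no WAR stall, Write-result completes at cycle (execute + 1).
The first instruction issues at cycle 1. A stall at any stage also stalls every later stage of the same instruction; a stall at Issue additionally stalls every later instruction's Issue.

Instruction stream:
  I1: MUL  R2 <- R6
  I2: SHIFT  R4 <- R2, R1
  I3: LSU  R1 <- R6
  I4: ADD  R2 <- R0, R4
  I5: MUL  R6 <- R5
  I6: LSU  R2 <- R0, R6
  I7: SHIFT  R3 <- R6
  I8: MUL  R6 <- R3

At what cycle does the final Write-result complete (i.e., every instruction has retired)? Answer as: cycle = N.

cycle = 30

I1 -> (1, 2, 8, 9)
I2 -> (2, 10, 11, 12)  // RAW R2: wait I1 write@9
I3 -> (3, 4, 5, 11)  // WAR R1: wait I2 read@10
I4 -> (10, 13, 15, 16)  // WAW R2: wait I1 write@9, RAW R4: wait I2 write@12
I5 -> (11, 12, 18, 19)
I6 -> (17, 20, 21, 22)  // WAW R2: wait I4 write@16, RAW R6: wait I5 write@19
I7 -> (18, 20, 21, 22)  // RAW R6: wait I5 write@19
I8 -> (20, 23, 29, 30)  // struct: MUL busy until I5 writes@19, RAW R3: wait I7 write@22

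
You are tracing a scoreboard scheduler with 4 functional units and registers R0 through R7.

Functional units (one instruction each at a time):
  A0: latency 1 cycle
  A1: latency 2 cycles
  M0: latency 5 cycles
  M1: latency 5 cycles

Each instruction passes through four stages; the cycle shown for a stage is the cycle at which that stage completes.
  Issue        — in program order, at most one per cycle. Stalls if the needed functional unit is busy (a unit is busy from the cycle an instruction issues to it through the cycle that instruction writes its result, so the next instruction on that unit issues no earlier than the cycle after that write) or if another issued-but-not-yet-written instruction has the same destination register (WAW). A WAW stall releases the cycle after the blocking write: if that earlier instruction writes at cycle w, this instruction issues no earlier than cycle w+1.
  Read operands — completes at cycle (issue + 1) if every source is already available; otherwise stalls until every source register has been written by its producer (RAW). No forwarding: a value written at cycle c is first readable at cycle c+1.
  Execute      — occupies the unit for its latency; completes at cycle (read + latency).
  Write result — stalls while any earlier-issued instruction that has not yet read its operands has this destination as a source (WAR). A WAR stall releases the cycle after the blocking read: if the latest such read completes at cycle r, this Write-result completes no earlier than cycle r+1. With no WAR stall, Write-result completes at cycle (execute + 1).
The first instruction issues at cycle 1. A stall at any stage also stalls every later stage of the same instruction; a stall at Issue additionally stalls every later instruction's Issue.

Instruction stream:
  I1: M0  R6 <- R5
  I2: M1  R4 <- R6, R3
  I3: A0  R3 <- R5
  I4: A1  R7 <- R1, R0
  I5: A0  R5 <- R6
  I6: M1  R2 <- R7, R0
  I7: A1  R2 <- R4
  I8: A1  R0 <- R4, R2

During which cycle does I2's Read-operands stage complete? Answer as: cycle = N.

t=1  I1→M0
t=2  I1 RO, I2→M1
t=3  I3→A0
t=4  I3 RO, I4→A1
t=5  I3 EX, I4 RO
t=7  I1 EX, I4 EX
t=8  I1 WR R6, I4 WR R7
t=9  I2 RO
t=10  I3 WR R3
t=11  I5→A0
t=12  I5 RO
t=13  I5 EX
t=14  I2 EX, I5 WR R5
t=15  I2 WR R4
t=16  I6→M1
t=17  I6 RO
t=22  I6 EX
t=23  I6 WR R2
t=24  I7→A1
t=25  I7 RO
t=27  I7 EX
t=28  I7 WR R2
t=29  I8→A1
t=30  I8 RO
t=32  I8 EX
t=33  I8 WR R0

cycle = 9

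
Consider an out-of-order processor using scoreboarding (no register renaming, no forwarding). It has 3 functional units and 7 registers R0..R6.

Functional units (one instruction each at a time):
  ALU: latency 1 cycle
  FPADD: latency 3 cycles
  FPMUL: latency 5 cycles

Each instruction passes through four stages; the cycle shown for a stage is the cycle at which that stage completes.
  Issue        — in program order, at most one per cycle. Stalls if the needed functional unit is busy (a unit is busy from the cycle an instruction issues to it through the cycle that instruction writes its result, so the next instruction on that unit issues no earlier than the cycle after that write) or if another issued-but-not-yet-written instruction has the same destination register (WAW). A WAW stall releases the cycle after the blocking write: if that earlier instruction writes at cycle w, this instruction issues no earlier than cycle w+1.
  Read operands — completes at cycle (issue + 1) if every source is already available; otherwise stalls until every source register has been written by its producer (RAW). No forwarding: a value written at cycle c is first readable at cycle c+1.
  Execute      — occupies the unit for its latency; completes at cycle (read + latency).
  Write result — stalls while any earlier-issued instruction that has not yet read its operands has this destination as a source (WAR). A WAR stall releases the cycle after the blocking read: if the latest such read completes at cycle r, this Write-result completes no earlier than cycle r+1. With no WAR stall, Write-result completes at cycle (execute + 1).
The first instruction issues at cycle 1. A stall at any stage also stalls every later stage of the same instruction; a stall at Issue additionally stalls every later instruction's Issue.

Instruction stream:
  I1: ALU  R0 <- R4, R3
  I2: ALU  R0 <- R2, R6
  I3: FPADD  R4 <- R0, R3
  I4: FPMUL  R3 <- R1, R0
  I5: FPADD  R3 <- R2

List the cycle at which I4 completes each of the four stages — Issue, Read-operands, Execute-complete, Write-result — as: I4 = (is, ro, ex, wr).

I1: IS=1 RO=2 EX=3 WR=4
I2: IS=5 RO=6 EX=7 WR=8  [struct: ALU busy until I1 writes@4]
I3: IS=6 RO=9 EX=12 WR=13  [RAW R0: wait I2 write@8]
I4: IS=7 RO=9 EX=14 WR=15  [RAW R0: wait I2 write@8]
I5: IS=16 RO=17 EX=20 WR=21  [WAW R3: wait I4 write@15]

I4 = (7, 9, 14, 15)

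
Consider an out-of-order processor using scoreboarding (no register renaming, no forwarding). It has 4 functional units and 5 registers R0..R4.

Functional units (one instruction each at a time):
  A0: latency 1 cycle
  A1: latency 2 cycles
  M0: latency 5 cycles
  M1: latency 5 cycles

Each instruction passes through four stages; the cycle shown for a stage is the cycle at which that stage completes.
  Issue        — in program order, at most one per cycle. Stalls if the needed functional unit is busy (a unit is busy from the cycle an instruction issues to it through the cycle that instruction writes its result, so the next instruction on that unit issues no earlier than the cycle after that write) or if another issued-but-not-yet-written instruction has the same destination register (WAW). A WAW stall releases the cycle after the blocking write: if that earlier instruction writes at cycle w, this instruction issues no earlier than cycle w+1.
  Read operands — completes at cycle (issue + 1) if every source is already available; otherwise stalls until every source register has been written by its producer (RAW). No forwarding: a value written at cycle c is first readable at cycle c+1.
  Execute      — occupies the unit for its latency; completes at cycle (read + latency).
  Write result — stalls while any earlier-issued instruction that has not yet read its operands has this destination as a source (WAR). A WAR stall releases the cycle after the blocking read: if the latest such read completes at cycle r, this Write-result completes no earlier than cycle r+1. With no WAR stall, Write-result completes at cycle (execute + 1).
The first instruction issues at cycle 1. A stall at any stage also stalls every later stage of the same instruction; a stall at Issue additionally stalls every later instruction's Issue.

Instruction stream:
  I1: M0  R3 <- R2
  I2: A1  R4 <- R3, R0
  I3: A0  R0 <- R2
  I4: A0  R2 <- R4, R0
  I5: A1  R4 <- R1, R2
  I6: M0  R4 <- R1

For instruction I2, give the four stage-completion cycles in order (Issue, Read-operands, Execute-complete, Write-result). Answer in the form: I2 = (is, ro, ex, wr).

I2 = (2, 9, 11, 12)

cycle 1: I1 dispatched to M0
cycle 2: I1 operands ready; I2 dispatched to A1
cycle 3: I3 dispatched to A0
cycle 4: I3 operands ready
cycle 5: I3 complete
cycle 7: I1 complete
cycle 8: R3←I1
cycle 9: I2 operands ready
cycle 10: R0←I3
cycle 11: I2 complete; I4 dispatched to A0
cycle 12: R4←I2
cycle 13: I4 operands ready; I5 dispatched to A1
cycle 14: I4 complete
cycle 15: R2←I4
cycle 16: I5 operands ready
cycle 18: I5 complete
cycle 19: R4←I5
cycle 20: I6 dispatched to M0
cycle 21: I6 operands ready
cycle 26: I6 complete
cycle 27: R4←I6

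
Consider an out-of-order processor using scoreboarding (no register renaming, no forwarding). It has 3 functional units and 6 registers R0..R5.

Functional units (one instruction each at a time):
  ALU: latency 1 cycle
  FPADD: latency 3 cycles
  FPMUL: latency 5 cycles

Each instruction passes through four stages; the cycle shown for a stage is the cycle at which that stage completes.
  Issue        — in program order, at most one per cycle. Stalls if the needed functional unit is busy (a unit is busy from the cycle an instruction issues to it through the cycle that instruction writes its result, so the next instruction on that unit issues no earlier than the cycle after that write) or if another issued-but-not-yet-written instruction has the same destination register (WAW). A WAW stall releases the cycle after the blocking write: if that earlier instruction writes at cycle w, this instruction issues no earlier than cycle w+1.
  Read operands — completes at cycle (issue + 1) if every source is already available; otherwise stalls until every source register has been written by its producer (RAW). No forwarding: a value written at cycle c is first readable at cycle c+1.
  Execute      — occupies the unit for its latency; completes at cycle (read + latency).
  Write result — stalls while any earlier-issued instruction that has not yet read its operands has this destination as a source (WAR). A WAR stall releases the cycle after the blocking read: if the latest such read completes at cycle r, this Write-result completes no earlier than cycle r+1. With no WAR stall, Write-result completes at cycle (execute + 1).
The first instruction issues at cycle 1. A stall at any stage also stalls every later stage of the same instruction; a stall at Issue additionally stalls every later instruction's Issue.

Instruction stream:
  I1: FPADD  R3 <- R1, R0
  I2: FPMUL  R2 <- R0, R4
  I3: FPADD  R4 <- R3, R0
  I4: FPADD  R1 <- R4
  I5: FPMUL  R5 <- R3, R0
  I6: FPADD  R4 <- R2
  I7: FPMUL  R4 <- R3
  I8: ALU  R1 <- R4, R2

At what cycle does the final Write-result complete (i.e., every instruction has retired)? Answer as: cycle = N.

cycle = 35

1) issue 1, read 2, done 5, write 6
2) issue 2, read 3, done 8, write 9
3) issue 7, read 8, done 11, write 12  <struct: FPADD busy until I1 writes@6>
4) issue 13, read 14, done 17, write 18  <struct: FPADD busy until I3 writes@12>
5) issue 14, read 15, done 20, write 21
6) issue 19, read 20, done 23, write 24  <struct: FPADD busy until I4 writes@18>
7) issue 25, read 26, done 31, write 32  <WAW R4: wait I6 write@24>
8) issue 26, read 33, done 34, write 35  <RAW R4: wait I7 write@32>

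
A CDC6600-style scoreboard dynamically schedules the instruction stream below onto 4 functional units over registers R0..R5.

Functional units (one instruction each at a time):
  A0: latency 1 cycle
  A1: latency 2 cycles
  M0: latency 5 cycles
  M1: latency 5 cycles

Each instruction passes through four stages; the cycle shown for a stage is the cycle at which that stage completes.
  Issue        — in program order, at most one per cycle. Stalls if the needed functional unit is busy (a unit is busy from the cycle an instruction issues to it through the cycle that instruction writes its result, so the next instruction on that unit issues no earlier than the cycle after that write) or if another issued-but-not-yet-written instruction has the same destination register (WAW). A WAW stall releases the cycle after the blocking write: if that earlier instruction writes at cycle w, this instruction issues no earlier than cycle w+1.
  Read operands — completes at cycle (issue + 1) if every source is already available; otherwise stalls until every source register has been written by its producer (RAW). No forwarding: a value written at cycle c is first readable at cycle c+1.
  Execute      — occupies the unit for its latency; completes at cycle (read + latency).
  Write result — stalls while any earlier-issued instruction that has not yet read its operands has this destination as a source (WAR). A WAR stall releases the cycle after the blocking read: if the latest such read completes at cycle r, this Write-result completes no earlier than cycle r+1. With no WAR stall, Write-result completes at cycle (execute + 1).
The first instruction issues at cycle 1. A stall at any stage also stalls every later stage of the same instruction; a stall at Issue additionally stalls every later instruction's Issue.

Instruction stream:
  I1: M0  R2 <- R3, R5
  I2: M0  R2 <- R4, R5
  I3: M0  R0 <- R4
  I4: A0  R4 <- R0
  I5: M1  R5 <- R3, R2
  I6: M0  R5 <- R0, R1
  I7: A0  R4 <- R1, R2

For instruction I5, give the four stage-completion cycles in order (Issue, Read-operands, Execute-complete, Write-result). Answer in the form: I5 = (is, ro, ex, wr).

I1  is:1  ro:2  ex:7  wr:8
I2  is:9  ro:10  ex:15  wr:16  — struct: M0 busy until I1 writes@8
I3  is:17  ro:18  ex:23  wr:24  — struct: M0 busy until I2 writes@16
I4  is:18  ro:25  ex:26  wr:27  — RAW R0: wait I3 write@24
I5  is:19  ro:20  ex:25  wr:26
I6  is:27  ro:28  ex:33  wr:34  — WAW R5: wait I5 write@26
I7  is:28  ro:29  ex:30  wr:31

I5 = (19, 20, 25, 26)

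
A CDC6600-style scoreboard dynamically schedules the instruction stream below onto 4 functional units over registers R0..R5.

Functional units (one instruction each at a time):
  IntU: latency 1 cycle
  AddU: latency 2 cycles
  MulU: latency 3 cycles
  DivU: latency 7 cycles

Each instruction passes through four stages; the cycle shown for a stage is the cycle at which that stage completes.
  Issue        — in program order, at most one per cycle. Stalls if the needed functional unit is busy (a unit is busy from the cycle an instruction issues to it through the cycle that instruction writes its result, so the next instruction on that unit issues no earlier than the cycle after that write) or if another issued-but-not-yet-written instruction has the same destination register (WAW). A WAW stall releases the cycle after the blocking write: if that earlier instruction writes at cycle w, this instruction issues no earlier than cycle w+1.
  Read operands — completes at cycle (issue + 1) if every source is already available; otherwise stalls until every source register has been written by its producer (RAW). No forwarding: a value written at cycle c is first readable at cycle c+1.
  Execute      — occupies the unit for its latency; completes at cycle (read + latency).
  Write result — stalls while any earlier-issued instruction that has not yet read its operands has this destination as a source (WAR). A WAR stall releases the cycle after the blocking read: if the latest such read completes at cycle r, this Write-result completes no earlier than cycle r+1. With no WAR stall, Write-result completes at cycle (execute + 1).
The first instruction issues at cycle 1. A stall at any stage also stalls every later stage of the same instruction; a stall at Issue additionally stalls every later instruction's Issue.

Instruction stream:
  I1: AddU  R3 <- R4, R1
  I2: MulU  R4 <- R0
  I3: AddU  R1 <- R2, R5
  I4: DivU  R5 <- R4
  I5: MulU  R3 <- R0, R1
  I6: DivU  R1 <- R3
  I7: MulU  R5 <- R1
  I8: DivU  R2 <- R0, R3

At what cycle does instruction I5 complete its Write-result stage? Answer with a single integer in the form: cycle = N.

1) issue 1, read 2, done 4, write 5
2) issue 2, read 3, done 6, write 7
3) issue 6, read 7, done 9, write 10  <struct: AddU busy until I1 writes@5>
4) issue 7, read 8, done 15, write 16
5) issue 8, read 11, done 14, write 15  <RAW R1: wait I3 write@10>
6) issue 17, read 18, done 25, write 26  <struct: DivU busy until I4 writes@16>
7) issue 18, read 27, done 30, write 31  <RAW R1: wait I6 write@26>
8) issue 27, read 28, done 35, write 36  <struct: DivU busy until I6 writes@26>

cycle = 15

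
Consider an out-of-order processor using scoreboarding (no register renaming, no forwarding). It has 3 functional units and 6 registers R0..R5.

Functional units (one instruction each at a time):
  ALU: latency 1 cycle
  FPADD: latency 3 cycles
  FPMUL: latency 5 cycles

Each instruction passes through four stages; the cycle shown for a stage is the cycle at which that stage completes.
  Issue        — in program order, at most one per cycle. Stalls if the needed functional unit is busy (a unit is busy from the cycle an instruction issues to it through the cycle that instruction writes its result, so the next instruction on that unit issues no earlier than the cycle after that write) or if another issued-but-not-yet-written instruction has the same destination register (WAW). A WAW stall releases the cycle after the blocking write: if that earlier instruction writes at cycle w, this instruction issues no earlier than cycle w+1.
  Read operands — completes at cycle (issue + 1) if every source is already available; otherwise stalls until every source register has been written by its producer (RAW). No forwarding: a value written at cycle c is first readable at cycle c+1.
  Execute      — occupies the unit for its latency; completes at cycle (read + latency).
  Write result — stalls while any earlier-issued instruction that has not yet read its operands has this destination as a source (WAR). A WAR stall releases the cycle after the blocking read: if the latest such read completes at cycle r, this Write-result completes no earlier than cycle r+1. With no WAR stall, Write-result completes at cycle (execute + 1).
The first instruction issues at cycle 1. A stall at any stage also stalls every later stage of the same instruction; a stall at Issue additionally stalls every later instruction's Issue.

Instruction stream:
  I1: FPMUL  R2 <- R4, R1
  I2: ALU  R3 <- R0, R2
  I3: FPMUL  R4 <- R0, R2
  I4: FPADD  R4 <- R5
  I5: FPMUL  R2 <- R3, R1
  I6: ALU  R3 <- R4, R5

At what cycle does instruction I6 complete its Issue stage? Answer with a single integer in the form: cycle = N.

cycle = 19

I1: IS=1 RO=2 EX=7 WR=8
I2: IS=2 RO=9 EX=10 WR=11  [RAW R2: wait I1 write@8]
I3: IS=9 RO=10 EX=15 WR=16  [struct: FPMUL busy until I1 writes@8]
I4: IS=17 RO=18 EX=21 WR=22  [WAW R4: wait I3 write@16]
I5: IS=18 RO=19 EX=24 WR=25
I6: IS=19 RO=23 EX=24 WR=25  [RAW R4: wait I4 write@22]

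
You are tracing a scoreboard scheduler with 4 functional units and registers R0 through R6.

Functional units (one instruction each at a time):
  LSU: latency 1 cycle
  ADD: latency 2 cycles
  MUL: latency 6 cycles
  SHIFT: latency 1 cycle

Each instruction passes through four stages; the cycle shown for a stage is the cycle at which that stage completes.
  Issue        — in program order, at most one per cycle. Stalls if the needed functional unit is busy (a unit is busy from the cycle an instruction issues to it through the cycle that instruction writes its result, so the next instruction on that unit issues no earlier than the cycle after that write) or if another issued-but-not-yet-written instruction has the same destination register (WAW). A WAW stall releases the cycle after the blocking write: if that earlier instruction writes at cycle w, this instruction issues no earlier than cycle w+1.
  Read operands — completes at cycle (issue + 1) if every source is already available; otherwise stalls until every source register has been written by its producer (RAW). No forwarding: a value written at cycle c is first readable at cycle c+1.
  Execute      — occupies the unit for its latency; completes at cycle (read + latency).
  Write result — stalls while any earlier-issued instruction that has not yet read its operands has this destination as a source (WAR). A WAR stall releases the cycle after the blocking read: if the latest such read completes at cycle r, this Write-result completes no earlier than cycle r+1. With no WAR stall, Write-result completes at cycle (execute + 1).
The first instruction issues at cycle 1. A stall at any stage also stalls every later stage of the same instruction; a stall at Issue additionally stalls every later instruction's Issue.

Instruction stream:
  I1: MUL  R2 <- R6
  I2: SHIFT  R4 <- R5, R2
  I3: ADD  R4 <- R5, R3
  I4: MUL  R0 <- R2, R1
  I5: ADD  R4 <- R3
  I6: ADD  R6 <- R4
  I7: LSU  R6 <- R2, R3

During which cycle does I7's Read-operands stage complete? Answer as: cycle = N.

[I1] 1/2/8/9
[I2] 2/10/11/12  (RAW R2: wait I1 write@9)
[I3] 13/14/16/17  (WAW R4: wait I2 write@12)
[I4] 14/15/21/22
[I5] 18/19/21/22  (struct: ADD busy until I3 writes@17)
[I6] 23/24/26/27  (struct: ADD busy until I5 writes@22)
[I7] 28/29/30/31  (WAW R6: wait I6 write@27)

cycle = 29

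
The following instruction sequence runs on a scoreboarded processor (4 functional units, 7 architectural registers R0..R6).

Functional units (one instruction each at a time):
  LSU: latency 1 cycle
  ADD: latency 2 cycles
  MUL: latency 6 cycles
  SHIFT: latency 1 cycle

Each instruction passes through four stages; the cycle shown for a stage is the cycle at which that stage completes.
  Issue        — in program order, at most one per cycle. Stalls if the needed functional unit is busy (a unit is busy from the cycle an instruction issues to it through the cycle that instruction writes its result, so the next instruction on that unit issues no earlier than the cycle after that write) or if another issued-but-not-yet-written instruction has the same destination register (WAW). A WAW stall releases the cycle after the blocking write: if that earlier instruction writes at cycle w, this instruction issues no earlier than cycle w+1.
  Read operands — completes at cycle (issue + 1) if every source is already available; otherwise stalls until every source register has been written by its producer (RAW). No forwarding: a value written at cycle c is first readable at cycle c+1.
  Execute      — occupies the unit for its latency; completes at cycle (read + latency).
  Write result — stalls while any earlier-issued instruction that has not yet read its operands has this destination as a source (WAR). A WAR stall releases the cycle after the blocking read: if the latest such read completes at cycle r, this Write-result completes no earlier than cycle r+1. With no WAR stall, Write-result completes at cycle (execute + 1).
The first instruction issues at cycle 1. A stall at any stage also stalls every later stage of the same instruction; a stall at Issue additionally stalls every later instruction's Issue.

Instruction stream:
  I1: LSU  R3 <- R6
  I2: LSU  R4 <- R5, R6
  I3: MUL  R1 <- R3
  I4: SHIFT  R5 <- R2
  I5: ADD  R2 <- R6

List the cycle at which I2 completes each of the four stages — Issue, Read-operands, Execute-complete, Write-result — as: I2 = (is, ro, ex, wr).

c1: issue I1 (LSU)
c2: I1 read-ops
c3: I1 finished on LSU
c4: I1→R3
c5: issue I2 (LSU)
c6: I2 read-ops | issue I3 (MUL)
c7: I2 finished on LSU | I3 read-ops | issue I4 (SHIFT)
c8: I2→R4 | I4 read-ops | issue I5 (ADD)
c9: I4 finished on SHIFT | I5 read-ops
c10: I4→R5
c11: I5 finished on ADD
c12: I5→R2
c13: I3 finished on MUL
c14: I3→R1

I2 = (5, 6, 7, 8)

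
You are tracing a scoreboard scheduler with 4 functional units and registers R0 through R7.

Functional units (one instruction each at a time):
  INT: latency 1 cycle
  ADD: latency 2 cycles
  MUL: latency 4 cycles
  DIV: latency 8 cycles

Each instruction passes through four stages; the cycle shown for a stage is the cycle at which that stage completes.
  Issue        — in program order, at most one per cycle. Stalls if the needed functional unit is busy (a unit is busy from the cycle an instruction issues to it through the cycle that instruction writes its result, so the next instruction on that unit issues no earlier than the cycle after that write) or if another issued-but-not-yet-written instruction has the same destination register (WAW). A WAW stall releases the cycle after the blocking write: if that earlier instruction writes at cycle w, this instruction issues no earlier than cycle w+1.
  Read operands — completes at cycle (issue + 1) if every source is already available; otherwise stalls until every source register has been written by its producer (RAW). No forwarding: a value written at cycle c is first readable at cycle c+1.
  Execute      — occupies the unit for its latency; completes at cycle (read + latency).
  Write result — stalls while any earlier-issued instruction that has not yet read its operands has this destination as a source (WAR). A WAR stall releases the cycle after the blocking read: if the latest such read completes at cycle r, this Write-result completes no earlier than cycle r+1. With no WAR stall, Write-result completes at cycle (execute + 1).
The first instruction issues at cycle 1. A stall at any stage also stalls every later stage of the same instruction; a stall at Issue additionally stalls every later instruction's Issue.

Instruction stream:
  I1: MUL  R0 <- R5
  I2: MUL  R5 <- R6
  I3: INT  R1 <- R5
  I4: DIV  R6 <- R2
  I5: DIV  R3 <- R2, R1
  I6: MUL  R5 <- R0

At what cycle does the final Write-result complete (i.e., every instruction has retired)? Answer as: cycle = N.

cycle = 31

t=1  issue I1 (MUL)
t=2  I1 read-ops
t=6  I1 finished on MUL
t=7  I1→R0
t=8  issue I2 (MUL)
t=9  I2 read-ops | issue I3 (INT)
t=10  issue I4 (DIV)
t=11  I4 read-ops
t=13  I2 finished on MUL
t=14  I2→R5
t=15  I3 read-ops
t=16  I3 finished on INT
t=17  I3→R1
t=19  I4 finished on DIV
t=20  I4→R6
t=21  issue I5 (DIV)
t=22  I5 read-ops | issue I6 (MUL)
t=23  I6 read-ops
t=27  I6 finished on MUL
t=28  I6→R5
t=30  I5 finished on DIV
t=31  I5→R3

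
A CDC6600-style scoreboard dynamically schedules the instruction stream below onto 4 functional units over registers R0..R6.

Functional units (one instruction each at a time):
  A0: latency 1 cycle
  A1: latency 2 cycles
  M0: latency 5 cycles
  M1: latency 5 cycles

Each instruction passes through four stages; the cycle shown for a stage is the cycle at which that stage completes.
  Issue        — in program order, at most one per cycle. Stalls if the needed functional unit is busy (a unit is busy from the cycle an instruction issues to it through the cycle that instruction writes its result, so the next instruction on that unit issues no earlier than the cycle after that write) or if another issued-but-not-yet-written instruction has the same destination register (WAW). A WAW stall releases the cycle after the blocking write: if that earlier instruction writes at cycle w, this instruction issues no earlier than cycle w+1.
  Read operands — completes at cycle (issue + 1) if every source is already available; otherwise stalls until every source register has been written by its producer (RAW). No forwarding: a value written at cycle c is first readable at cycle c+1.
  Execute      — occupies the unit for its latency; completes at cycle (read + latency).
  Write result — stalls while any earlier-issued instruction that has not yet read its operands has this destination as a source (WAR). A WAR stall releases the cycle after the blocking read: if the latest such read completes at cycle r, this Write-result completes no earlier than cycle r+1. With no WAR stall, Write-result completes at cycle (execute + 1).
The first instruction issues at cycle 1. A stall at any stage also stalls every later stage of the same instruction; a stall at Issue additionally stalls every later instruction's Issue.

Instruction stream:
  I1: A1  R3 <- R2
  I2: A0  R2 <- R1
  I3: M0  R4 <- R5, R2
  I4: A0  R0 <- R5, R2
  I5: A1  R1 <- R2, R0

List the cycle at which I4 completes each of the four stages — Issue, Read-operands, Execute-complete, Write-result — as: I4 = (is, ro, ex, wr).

I4 = (6, 7, 8, 9)

c1: I1 dispatched to A1
c2: I1 operands ready · I2 dispatched to A0
c3: I2 operands ready · I3 dispatched to M0
c4: I1 complete · I2 complete
c5: R3←I1 · R2←I2
c6: I3 operands ready · I4 dispatched to A0
c7: I4 operands ready · I5 dispatched to A1
c8: I4 complete
c9: R0←I4
c10: I5 operands ready
c11: I3 complete
c12: R4←I3 · I5 complete
c13: R1←I5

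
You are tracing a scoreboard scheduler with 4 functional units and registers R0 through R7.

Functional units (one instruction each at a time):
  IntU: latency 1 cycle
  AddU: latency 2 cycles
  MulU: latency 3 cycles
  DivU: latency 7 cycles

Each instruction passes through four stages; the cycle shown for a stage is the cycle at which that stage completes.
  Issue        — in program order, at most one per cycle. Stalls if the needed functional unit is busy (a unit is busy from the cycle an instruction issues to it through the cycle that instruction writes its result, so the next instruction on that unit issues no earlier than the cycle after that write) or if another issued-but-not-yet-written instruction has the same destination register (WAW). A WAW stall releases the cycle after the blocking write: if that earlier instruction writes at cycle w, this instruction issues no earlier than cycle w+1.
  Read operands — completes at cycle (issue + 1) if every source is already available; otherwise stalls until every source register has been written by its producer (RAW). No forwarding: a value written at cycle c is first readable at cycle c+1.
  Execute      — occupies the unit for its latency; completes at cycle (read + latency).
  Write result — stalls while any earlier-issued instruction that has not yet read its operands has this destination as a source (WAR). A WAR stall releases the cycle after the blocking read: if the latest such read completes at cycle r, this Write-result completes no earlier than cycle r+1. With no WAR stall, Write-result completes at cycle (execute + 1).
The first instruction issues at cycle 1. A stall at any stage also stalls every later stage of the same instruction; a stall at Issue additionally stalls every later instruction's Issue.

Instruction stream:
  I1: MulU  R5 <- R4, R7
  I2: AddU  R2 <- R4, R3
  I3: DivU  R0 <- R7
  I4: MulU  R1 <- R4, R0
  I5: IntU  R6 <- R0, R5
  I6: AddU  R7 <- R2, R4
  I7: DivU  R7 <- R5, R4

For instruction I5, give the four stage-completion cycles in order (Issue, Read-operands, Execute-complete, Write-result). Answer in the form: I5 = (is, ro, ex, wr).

I5 = (8, 13, 14, 15)

I1  is:1  ro:2  ex:5  wr:6
I2  is:2  ro:3  ex:5  wr:6
I3  is:3  ro:4  ex:11  wr:12
I4  is:7  ro:13  ex:16  wr:17  — struct: MulU busy until I1 writes@6, RAW R0: wait I3 write@12
I5  is:8  ro:13  ex:14  wr:15  — RAW R0: wait I3 write@12
I6  is:9  ro:10  ex:12  wr:13
I7  is:14  ro:15  ex:22  wr:23  — WAW R7: wait I6 write@13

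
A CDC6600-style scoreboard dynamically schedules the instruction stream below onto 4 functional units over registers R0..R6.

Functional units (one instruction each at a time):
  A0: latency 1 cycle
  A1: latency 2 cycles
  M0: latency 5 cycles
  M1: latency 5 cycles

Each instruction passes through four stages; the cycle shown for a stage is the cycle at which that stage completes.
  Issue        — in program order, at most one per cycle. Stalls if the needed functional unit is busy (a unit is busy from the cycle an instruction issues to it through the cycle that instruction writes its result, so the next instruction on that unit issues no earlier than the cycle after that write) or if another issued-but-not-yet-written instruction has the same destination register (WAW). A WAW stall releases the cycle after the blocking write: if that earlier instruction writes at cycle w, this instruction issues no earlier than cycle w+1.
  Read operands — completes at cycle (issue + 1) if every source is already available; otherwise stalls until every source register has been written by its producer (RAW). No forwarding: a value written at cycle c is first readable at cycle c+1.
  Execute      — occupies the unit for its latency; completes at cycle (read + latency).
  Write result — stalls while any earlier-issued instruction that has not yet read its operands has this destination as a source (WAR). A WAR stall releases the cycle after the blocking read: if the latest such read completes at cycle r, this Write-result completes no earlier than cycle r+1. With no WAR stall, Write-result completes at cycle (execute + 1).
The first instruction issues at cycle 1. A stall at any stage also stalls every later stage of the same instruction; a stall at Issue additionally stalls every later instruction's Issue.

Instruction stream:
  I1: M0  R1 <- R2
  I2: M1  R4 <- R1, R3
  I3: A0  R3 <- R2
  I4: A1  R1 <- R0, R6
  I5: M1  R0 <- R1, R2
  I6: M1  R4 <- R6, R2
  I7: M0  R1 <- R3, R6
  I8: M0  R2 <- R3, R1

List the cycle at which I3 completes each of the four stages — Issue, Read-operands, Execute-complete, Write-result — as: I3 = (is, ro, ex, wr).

c1: issue I1 (M0)
c2: I1 read-ops, issue I2 (M1)
c3: issue I3 (A0)
c4: I3 read-ops
c5: I3 finished on A0
c7: I1 finished on M0
c8: I1→R1
c9: I2 read-ops, issue I4 (A1)
c10: I3→R3, I4 read-ops
c12: I4 finished on A1
c13: I4→R1
c14: I2 finished on M1
c15: I2→R4
c16: issue I5 (M1)
c17: I5 read-ops
c22: I5 finished on M1
c23: I5→R0
c24: issue I6 (M1)
c25: I6 read-ops, issue I7 (M0)
c26: I7 read-ops
c30: I6 finished on M1
c31: I6→R4, I7 finished on M0
c32: I7→R1
c33: issue I8 (M0)
c34: I8 read-ops
c39: I8 finished on M0
c40: I8→R2

I3 = (3, 4, 5, 10)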